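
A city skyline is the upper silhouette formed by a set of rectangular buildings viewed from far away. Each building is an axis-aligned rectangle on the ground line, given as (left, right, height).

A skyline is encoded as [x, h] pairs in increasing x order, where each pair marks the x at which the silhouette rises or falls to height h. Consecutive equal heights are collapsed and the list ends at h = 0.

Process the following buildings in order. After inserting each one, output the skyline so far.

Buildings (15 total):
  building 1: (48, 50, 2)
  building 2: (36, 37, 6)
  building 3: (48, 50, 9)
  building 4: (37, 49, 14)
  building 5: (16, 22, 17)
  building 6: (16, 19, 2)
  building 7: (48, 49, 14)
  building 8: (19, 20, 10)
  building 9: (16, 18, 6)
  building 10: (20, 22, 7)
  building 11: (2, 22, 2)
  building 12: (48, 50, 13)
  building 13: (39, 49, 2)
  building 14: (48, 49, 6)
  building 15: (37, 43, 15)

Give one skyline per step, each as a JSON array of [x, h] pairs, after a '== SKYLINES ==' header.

== SKYLINES ==
[[48,2],[50,0]]
[[36,6],[37,0],[48,2],[50,0]]
[[36,6],[37,0],[48,9],[50,0]]
[[36,6],[37,14],[49,9],[50,0]]
[[16,17],[22,0],[36,6],[37,14],[49,9],[50,0]]
[[16,17],[22,0],[36,6],[37,14],[49,9],[50,0]]
[[16,17],[22,0],[36,6],[37,14],[49,9],[50,0]]
[[16,17],[22,0],[36,6],[37,14],[49,9],[50,0]]
[[16,17],[22,0],[36,6],[37,14],[49,9],[50,0]]
[[16,17],[22,0],[36,6],[37,14],[49,9],[50,0]]
[[2,2],[16,17],[22,0],[36,6],[37,14],[49,9],[50,0]]
[[2,2],[16,17],[22,0],[36,6],[37,14],[49,13],[50,0]]
[[2,2],[16,17],[22,0],[36,6],[37,14],[49,13],[50,0]]
[[2,2],[16,17],[22,0],[36,6],[37,14],[49,13],[50,0]]
[[2,2],[16,17],[22,0],[36,6],[37,15],[43,14],[49,13],[50,0]]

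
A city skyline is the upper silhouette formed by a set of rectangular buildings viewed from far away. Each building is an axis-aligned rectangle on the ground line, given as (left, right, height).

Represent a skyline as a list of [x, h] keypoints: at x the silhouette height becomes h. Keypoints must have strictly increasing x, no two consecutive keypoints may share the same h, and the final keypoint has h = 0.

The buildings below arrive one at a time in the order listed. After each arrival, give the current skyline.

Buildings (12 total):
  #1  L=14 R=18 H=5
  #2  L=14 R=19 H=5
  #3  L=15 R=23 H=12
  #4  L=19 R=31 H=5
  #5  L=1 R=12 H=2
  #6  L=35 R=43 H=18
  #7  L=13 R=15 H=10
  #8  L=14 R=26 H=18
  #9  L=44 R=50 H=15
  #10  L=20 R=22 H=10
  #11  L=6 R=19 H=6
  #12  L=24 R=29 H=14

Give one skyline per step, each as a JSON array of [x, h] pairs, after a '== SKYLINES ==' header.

== SKYLINES ==
[[14,5],[18,0]]
[[14,5],[19,0]]
[[14,5],[15,12],[23,0]]
[[14,5],[15,12],[23,5],[31,0]]
[[1,2],[12,0],[14,5],[15,12],[23,5],[31,0]]
[[1,2],[12,0],[14,5],[15,12],[23,5],[31,0],[35,18],[43,0]]
[[1,2],[12,0],[13,10],[15,12],[23,5],[31,0],[35,18],[43,0]]
[[1,2],[12,0],[13,10],[14,18],[26,5],[31,0],[35,18],[43,0]]
[[1,2],[12,0],[13,10],[14,18],[26,5],[31,0],[35,18],[43,0],[44,15],[50,0]]
[[1,2],[12,0],[13,10],[14,18],[26,5],[31,0],[35,18],[43,0],[44,15],[50,0]]
[[1,2],[6,6],[13,10],[14,18],[26,5],[31,0],[35,18],[43,0],[44,15],[50,0]]
[[1,2],[6,6],[13,10],[14,18],[26,14],[29,5],[31,0],[35,18],[43,0],[44,15],[50,0]]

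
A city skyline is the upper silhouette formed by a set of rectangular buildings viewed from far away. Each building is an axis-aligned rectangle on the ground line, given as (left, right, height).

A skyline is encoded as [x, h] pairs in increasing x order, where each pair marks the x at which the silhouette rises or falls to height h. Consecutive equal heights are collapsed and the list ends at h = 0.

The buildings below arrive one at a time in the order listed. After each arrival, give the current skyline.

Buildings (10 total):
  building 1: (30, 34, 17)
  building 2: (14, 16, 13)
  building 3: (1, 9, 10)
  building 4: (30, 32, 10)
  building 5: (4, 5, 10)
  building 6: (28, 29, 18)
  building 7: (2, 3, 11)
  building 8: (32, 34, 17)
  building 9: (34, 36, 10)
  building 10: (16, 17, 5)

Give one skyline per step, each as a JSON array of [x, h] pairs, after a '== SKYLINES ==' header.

== SKYLINES ==
[[30,17],[34,0]]
[[14,13],[16,0],[30,17],[34,0]]
[[1,10],[9,0],[14,13],[16,0],[30,17],[34,0]]
[[1,10],[9,0],[14,13],[16,0],[30,17],[34,0]]
[[1,10],[9,0],[14,13],[16,0],[30,17],[34,0]]
[[1,10],[9,0],[14,13],[16,0],[28,18],[29,0],[30,17],[34,0]]
[[1,10],[2,11],[3,10],[9,0],[14,13],[16,0],[28,18],[29,0],[30,17],[34,0]]
[[1,10],[2,11],[3,10],[9,0],[14,13],[16,0],[28,18],[29,0],[30,17],[34,0]]
[[1,10],[2,11],[3,10],[9,0],[14,13],[16,0],[28,18],[29,0],[30,17],[34,10],[36,0]]
[[1,10],[2,11],[3,10],[9,0],[14,13],[16,5],[17,0],[28,18],[29,0],[30,17],[34,10],[36,0]]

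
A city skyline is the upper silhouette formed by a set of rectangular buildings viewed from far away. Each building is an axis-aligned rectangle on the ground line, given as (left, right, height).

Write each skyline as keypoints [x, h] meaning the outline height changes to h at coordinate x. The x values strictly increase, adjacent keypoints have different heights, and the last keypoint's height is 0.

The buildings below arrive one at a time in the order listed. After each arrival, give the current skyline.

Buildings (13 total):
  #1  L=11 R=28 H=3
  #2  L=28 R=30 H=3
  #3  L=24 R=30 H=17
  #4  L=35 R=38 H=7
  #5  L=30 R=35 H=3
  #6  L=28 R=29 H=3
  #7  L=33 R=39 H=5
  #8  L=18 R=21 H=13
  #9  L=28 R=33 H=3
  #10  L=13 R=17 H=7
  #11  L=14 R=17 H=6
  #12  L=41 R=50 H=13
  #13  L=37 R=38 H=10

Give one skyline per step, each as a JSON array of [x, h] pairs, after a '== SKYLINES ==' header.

== SKYLINES ==
[[11,3],[28,0]]
[[11,3],[30,0]]
[[11,3],[24,17],[30,0]]
[[11,3],[24,17],[30,0],[35,7],[38,0]]
[[11,3],[24,17],[30,3],[35,7],[38,0]]
[[11,3],[24,17],[30,3],[35,7],[38,0]]
[[11,3],[24,17],[30,3],[33,5],[35,7],[38,5],[39,0]]
[[11,3],[18,13],[21,3],[24,17],[30,3],[33,5],[35,7],[38,5],[39,0]]
[[11,3],[18,13],[21,3],[24,17],[30,3],[33,5],[35,7],[38,5],[39,0]]
[[11,3],[13,7],[17,3],[18,13],[21,3],[24,17],[30,3],[33,5],[35,7],[38,5],[39,0]]
[[11,3],[13,7],[17,3],[18,13],[21,3],[24,17],[30,3],[33,5],[35,7],[38,5],[39,0]]
[[11,3],[13,7],[17,3],[18,13],[21,3],[24,17],[30,3],[33,5],[35,7],[38,5],[39,0],[41,13],[50,0]]
[[11,3],[13,7],[17,3],[18,13],[21,3],[24,17],[30,3],[33,5],[35,7],[37,10],[38,5],[39,0],[41,13],[50,0]]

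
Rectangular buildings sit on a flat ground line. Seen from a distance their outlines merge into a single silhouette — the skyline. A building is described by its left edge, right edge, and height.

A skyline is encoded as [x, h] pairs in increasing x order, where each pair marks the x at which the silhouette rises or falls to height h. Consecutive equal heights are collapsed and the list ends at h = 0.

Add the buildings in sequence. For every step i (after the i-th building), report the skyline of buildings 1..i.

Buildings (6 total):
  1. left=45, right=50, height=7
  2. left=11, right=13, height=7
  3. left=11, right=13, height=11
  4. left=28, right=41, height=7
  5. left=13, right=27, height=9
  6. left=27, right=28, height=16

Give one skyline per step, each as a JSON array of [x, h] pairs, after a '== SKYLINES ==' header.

== SKYLINES ==
[[45,7],[50,0]]
[[11,7],[13,0],[45,7],[50,0]]
[[11,11],[13,0],[45,7],[50,0]]
[[11,11],[13,0],[28,7],[41,0],[45,7],[50,0]]
[[11,11],[13,9],[27,0],[28,7],[41,0],[45,7],[50,0]]
[[11,11],[13,9],[27,16],[28,7],[41,0],[45,7],[50,0]]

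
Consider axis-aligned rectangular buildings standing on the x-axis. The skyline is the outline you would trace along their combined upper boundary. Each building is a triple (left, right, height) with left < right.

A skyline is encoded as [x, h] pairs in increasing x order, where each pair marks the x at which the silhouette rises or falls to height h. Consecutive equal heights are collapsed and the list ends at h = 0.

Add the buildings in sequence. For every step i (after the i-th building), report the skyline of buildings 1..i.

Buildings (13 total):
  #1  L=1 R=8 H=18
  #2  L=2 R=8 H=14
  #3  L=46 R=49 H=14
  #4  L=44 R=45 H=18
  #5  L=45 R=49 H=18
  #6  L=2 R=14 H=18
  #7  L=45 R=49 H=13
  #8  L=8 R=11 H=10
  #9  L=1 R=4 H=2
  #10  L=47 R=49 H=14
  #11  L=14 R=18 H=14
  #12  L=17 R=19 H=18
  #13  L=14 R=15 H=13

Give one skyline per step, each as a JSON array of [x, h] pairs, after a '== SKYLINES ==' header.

== SKYLINES ==
[[1,18],[8,0]]
[[1,18],[8,0]]
[[1,18],[8,0],[46,14],[49,0]]
[[1,18],[8,0],[44,18],[45,0],[46,14],[49,0]]
[[1,18],[8,0],[44,18],[49,0]]
[[1,18],[14,0],[44,18],[49,0]]
[[1,18],[14,0],[44,18],[49,0]]
[[1,18],[14,0],[44,18],[49,0]]
[[1,18],[14,0],[44,18],[49,0]]
[[1,18],[14,0],[44,18],[49,0]]
[[1,18],[14,14],[18,0],[44,18],[49,0]]
[[1,18],[14,14],[17,18],[19,0],[44,18],[49,0]]
[[1,18],[14,14],[17,18],[19,0],[44,18],[49,0]]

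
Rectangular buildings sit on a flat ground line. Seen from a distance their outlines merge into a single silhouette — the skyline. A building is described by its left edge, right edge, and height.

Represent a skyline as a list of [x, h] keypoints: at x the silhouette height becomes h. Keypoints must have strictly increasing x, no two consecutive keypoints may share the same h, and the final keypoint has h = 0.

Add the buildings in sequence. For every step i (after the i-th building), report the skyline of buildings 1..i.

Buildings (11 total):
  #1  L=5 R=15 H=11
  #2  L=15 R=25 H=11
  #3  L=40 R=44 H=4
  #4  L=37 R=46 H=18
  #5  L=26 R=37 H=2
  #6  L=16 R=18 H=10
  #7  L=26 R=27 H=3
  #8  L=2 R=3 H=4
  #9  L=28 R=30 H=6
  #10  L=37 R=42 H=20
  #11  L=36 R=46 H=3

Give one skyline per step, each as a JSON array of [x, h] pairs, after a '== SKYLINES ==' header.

== SKYLINES ==
[[5,11],[15,0]]
[[5,11],[25,0]]
[[5,11],[25,0],[40,4],[44,0]]
[[5,11],[25,0],[37,18],[46,0]]
[[5,11],[25,0],[26,2],[37,18],[46,0]]
[[5,11],[25,0],[26,2],[37,18],[46,0]]
[[5,11],[25,0],[26,3],[27,2],[37,18],[46,0]]
[[2,4],[3,0],[5,11],[25,0],[26,3],[27,2],[37,18],[46,0]]
[[2,4],[3,0],[5,11],[25,0],[26,3],[27,2],[28,6],[30,2],[37,18],[46,0]]
[[2,4],[3,0],[5,11],[25,0],[26,3],[27,2],[28,6],[30,2],[37,20],[42,18],[46,0]]
[[2,4],[3,0],[5,11],[25,0],[26,3],[27,2],[28,6],[30,2],[36,3],[37,20],[42,18],[46,0]]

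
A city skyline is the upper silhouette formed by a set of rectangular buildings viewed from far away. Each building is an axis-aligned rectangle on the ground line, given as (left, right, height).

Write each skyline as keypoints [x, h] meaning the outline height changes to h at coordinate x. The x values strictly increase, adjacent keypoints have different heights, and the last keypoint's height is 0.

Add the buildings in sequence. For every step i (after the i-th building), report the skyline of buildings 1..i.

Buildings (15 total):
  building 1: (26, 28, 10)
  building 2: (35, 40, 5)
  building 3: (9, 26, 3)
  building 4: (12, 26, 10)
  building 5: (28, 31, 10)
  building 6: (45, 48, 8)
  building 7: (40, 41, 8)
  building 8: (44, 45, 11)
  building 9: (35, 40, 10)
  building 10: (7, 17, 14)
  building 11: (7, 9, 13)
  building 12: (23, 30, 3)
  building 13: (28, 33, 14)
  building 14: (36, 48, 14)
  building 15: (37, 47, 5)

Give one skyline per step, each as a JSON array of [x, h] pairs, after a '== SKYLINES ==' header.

== SKYLINES ==
[[26,10],[28,0]]
[[26,10],[28,0],[35,5],[40,0]]
[[9,3],[26,10],[28,0],[35,5],[40,0]]
[[9,3],[12,10],[28,0],[35,5],[40,0]]
[[9,3],[12,10],[31,0],[35,5],[40,0]]
[[9,3],[12,10],[31,0],[35,5],[40,0],[45,8],[48,0]]
[[9,3],[12,10],[31,0],[35,5],[40,8],[41,0],[45,8],[48,0]]
[[9,3],[12,10],[31,0],[35,5],[40,8],[41,0],[44,11],[45,8],[48,0]]
[[9,3],[12,10],[31,0],[35,10],[40,8],[41,0],[44,11],[45,8],[48,0]]
[[7,14],[17,10],[31,0],[35,10],[40,8],[41,0],[44,11],[45,8],[48,0]]
[[7,14],[17,10],[31,0],[35,10],[40,8],[41,0],[44,11],[45,8],[48,0]]
[[7,14],[17,10],[31,0],[35,10],[40,8],[41,0],[44,11],[45,8],[48,0]]
[[7,14],[17,10],[28,14],[33,0],[35,10],[40,8],[41,0],[44,11],[45,8],[48,0]]
[[7,14],[17,10],[28,14],[33,0],[35,10],[36,14],[48,0]]
[[7,14],[17,10],[28,14],[33,0],[35,10],[36,14],[48,0]]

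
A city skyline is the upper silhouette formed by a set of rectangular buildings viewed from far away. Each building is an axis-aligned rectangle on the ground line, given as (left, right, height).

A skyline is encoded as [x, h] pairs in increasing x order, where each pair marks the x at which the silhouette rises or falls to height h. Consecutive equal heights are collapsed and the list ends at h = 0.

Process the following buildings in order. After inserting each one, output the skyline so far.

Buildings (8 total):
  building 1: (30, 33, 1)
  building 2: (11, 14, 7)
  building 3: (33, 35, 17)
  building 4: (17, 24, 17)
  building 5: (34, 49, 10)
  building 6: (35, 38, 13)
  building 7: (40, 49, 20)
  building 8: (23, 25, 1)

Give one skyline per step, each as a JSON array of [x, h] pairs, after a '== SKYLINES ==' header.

== SKYLINES ==
[[30,1],[33,0]]
[[11,7],[14,0],[30,1],[33,0]]
[[11,7],[14,0],[30,1],[33,17],[35,0]]
[[11,7],[14,0],[17,17],[24,0],[30,1],[33,17],[35,0]]
[[11,7],[14,0],[17,17],[24,0],[30,1],[33,17],[35,10],[49,0]]
[[11,7],[14,0],[17,17],[24,0],[30,1],[33,17],[35,13],[38,10],[49,0]]
[[11,7],[14,0],[17,17],[24,0],[30,1],[33,17],[35,13],[38,10],[40,20],[49,0]]
[[11,7],[14,0],[17,17],[24,1],[25,0],[30,1],[33,17],[35,13],[38,10],[40,20],[49,0]]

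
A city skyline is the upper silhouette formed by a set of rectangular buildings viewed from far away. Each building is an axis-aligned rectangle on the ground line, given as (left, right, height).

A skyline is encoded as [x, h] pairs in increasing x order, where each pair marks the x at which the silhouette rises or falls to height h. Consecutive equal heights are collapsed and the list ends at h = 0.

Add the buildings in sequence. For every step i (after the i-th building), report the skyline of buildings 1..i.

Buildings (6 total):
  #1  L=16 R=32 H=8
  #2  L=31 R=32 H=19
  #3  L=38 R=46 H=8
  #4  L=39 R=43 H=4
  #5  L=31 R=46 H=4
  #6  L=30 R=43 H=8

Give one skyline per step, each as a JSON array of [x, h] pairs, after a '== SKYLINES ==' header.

== SKYLINES ==
[[16,8],[32,0]]
[[16,8],[31,19],[32,0]]
[[16,8],[31,19],[32,0],[38,8],[46,0]]
[[16,8],[31,19],[32,0],[38,8],[46,0]]
[[16,8],[31,19],[32,4],[38,8],[46,0]]
[[16,8],[31,19],[32,8],[46,0]]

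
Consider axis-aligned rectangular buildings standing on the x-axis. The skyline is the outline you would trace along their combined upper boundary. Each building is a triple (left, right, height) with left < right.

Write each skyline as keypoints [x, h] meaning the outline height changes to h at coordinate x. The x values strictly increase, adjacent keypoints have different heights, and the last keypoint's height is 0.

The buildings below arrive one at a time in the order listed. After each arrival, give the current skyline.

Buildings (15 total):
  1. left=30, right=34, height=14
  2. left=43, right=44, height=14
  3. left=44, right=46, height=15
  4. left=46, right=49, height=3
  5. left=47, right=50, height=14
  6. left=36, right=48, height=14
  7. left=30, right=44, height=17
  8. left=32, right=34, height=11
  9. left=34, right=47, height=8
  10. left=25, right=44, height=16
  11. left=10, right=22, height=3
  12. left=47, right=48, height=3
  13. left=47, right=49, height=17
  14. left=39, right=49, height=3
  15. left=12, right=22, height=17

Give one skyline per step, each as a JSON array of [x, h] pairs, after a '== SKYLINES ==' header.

== SKYLINES ==
[[30,14],[34,0]]
[[30,14],[34,0],[43,14],[44,0]]
[[30,14],[34,0],[43,14],[44,15],[46,0]]
[[30,14],[34,0],[43,14],[44,15],[46,3],[49,0]]
[[30,14],[34,0],[43,14],[44,15],[46,3],[47,14],[50,0]]
[[30,14],[34,0],[36,14],[44,15],[46,14],[50,0]]
[[30,17],[44,15],[46,14],[50,0]]
[[30,17],[44,15],[46,14],[50,0]]
[[30,17],[44,15],[46,14],[50,0]]
[[25,16],[30,17],[44,15],[46,14],[50,0]]
[[10,3],[22,0],[25,16],[30,17],[44,15],[46,14],[50,0]]
[[10,3],[22,0],[25,16],[30,17],[44,15],[46,14],[50,0]]
[[10,3],[22,0],[25,16],[30,17],[44,15],[46,14],[47,17],[49,14],[50,0]]
[[10,3],[22,0],[25,16],[30,17],[44,15],[46,14],[47,17],[49,14],[50,0]]
[[10,3],[12,17],[22,0],[25,16],[30,17],[44,15],[46,14],[47,17],[49,14],[50,0]]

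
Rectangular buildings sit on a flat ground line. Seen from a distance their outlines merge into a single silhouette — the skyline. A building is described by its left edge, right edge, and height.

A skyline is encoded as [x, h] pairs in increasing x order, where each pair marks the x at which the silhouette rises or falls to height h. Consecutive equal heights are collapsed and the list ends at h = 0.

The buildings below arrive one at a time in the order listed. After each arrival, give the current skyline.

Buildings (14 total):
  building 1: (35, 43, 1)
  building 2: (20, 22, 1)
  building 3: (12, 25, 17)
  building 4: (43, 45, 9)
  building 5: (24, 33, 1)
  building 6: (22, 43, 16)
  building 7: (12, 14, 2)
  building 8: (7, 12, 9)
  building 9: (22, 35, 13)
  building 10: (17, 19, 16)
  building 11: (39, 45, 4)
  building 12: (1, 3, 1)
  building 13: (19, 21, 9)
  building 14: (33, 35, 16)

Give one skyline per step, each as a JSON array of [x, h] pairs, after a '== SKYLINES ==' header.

== SKYLINES ==
[[35,1],[43,0]]
[[20,1],[22,0],[35,1],[43,0]]
[[12,17],[25,0],[35,1],[43,0]]
[[12,17],[25,0],[35,1],[43,9],[45,0]]
[[12,17],[25,1],[33,0],[35,1],[43,9],[45,0]]
[[12,17],[25,16],[43,9],[45,0]]
[[12,17],[25,16],[43,9],[45,0]]
[[7,9],[12,17],[25,16],[43,9],[45,0]]
[[7,9],[12,17],[25,16],[43,9],[45,0]]
[[7,9],[12,17],[25,16],[43,9],[45,0]]
[[7,9],[12,17],[25,16],[43,9],[45,0]]
[[1,1],[3,0],[7,9],[12,17],[25,16],[43,9],[45,0]]
[[1,1],[3,0],[7,9],[12,17],[25,16],[43,9],[45,0]]
[[1,1],[3,0],[7,9],[12,17],[25,16],[43,9],[45,0]]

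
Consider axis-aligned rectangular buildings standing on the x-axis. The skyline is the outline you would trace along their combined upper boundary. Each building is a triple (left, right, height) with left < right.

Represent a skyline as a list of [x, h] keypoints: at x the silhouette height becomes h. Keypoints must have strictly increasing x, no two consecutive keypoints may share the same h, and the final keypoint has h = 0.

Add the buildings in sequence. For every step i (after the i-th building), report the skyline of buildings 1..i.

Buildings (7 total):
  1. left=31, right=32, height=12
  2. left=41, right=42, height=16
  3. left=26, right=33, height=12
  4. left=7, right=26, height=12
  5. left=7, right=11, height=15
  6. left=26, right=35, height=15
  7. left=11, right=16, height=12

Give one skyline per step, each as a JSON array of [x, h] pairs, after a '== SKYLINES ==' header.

== SKYLINES ==
[[31,12],[32,0]]
[[31,12],[32,0],[41,16],[42,0]]
[[26,12],[33,0],[41,16],[42,0]]
[[7,12],[33,0],[41,16],[42,0]]
[[7,15],[11,12],[33,0],[41,16],[42,0]]
[[7,15],[11,12],[26,15],[35,0],[41,16],[42,0]]
[[7,15],[11,12],[26,15],[35,0],[41,16],[42,0]]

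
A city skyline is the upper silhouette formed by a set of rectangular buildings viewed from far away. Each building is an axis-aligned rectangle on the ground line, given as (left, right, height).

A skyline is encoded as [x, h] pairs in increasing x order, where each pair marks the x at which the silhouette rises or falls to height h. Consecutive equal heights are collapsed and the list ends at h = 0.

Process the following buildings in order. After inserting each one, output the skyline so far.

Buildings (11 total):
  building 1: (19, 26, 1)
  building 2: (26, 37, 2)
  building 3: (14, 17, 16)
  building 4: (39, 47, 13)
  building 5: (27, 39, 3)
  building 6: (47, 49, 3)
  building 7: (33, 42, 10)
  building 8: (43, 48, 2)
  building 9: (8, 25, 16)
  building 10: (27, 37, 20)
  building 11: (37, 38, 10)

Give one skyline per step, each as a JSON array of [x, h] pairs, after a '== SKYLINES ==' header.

== SKYLINES ==
[[19,1],[26,0]]
[[19,1],[26,2],[37,0]]
[[14,16],[17,0],[19,1],[26,2],[37,0]]
[[14,16],[17,0],[19,1],[26,2],[37,0],[39,13],[47,0]]
[[14,16],[17,0],[19,1],[26,2],[27,3],[39,13],[47,0]]
[[14,16],[17,0],[19,1],[26,2],[27,3],[39,13],[47,3],[49,0]]
[[14,16],[17,0],[19,1],[26,2],[27,3],[33,10],[39,13],[47,3],[49,0]]
[[14,16],[17,0],[19,1],[26,2],[27,3],[33,10],[39,13],[47,3],[49,0]]
[[8,16],[25,1],[26,2],[27,3],[33,10],[39,13],[47,3],[49,0]]
[[8,16],[25,1],[26,2],[27,20],[37,10],[39,13],[47,3],[49,0]]
[[8,16],[25,1],[26,2],[27,20],[37,10],[39,13],[47,3],[49,0]]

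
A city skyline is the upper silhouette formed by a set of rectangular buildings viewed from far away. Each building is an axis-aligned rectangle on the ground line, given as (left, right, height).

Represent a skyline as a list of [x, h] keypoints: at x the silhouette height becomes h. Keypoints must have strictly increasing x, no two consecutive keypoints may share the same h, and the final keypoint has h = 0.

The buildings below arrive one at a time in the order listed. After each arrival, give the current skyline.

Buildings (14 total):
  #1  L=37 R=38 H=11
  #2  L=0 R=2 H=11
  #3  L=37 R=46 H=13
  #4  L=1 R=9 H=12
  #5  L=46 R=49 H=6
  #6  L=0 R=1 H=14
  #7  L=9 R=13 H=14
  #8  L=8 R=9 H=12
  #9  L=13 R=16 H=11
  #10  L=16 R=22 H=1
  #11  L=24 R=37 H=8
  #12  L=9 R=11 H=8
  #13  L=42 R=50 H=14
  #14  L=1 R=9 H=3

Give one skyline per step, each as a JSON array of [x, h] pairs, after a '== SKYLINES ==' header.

== SKYLINES ==
[[37,11],[38,0]]
[[0,11],[2,0],[37,11],[38,0]]
[[0,11],[2,0],[37,13],[46,0]]
[[0,11],[1,12],[9,0],[37,13],[46,0]]
[[0,11],[1,12],[9,0],[37,13],[46,6],[49,0]]
[[0,14],[1,12],[9,0],[37,13],[46,6],[49,0]]
[[0,14],[1,12],[9,14],[13,0],[37,13],[46,6],[49,0]]
[[0,14],[1,12],[9,14],[13,0],[37,13],[46,6],[49,0]]
[[0,14],[1,12],[9,14],[13,11],[16,0],[37,13],[46,6],[49,0]]
[[0,14],[1,12],[9,14],[13,11],[16,1],[22,0],[37,13],[46,6],[49,0]]
[[0,14],[1,12],[9,14],[13,11],[16,1],[22,0],[24,8],[37,13],[46,6],[49,0]]
[[0,14],[1,12],[9,14],[13,11],[16,1],[22,0],[24,8],[37,13],[46,6],[49,0]]
[[0,14],[1,12],[9,14],[13,11],[16,1],[22,0],[24,8],[37,13],[42,14],[50,0]]
[[0,14],[1,12],[9,14],[13,11],[16,1],[22,0],[24,8],[37,13],[42,14],[50,0]]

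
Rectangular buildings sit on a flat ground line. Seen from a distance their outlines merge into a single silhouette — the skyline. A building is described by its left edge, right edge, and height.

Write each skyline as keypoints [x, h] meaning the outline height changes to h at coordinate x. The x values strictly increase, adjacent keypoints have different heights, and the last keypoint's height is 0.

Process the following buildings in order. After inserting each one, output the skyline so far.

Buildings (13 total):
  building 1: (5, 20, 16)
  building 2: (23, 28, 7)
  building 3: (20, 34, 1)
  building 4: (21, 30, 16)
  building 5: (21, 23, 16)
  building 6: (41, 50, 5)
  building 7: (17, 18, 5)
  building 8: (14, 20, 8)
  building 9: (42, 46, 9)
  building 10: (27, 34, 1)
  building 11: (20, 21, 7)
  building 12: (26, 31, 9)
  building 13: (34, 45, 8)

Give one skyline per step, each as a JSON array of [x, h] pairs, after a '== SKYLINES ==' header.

== SKYLINES ==
[[5,16],[20,0]]
[[5,16],[20,0],[23,7],[28,0]]
[[5,16],[20,1],[23,7],[28,1],[34,0]]
[[5,16],[20,1],[21,16],[30,1],[34,0]]
[[5,16],[20,1],[21,16],[30,1],[34,0]]
[[5,16],[20,1],[21,16],[30,1],[34,0],[41,5],[50,0]]
[[5,16],[20,1],[21,16],[30,1],[34,0],[41,5],[50,0]]
[[5,16],[20,1],[21,16],[30,1],[34,0],[41,5],[50,0]]
[[5,16],[20,1],[21,16],[30,1],[34,0],[41,5],[42,9],[46,5],[50,0]]
[[5,16],[20,1],[21,16],[30,1],[34,0],[41,5],[42,9],[46,5],[50,0]]
[[5,16],[20,7],[21,16],[30,1],[34,0],[41,5],[42,9],[46,5],[50,0]]
[[5,16],[20,7],[21,16],[30,9],[31,1],[34,0],[41,5],[42,9],[46,5],[50,0]]
[[5,16],[20,7],[21,16],[30,9],[31,1],[34,8],[42,9],[46,5],[50,0]]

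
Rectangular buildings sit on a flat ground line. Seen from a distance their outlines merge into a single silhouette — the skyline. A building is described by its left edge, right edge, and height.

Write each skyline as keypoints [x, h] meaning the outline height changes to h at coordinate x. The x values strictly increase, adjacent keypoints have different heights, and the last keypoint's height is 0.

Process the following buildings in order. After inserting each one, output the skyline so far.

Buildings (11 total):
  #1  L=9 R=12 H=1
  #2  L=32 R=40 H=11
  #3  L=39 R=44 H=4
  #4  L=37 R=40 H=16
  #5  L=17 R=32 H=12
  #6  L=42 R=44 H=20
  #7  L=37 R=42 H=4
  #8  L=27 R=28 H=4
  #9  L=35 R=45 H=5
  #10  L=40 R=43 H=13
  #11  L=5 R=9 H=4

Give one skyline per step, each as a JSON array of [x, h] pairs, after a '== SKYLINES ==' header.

== SKYLINES ==
[[9,1],[12,0]]
[[9,1],[12,0],[32,11],[40,0]]
[[9,1],[12,0],[32,11],[40,4],[44,0]]
[[9,1],[12,0],[32,11],[37,16],[40,4],[44,0]]
[[9,1],[12,0],[17,12],[32,11],[37,16],[40,4],[44,0]]
[[9,1],[12,0],[17,12],[32,11],[37,16],[40,4],[42,20],[44,0]]
[[9,1],[12,0],[17,12],[32,11],[37,16],[40,4],[42,20],[44,0]]
[[9,1],[12,0],[17,12],[32,11],[37,16],[40,4],[42,20],[44,0]]
[[9,1],[12,0],[17,12],[32,11],[37,16],[40,5],[42,20],[44,5],[45,0]]
[[9,1],[12,0],[17,12],[32,11],[37,16],[40,13],[42,20],[44,5],[45,0]]
[[5,4],[9,1],[12,0],[17,12],[32,11],[37,16],[40,13],[42,20],[44,5],[45,0]]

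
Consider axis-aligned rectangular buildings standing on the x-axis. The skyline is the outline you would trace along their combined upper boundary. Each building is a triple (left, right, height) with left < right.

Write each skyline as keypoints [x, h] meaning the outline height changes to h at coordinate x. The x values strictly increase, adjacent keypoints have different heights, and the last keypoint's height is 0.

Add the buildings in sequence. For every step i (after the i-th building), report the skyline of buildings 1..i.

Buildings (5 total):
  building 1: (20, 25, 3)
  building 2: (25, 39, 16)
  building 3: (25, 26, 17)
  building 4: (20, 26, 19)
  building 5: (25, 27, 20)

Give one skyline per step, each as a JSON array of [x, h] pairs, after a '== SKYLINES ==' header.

== SKYLINES ==
[[20,3],[25,0]]
[[20,3],[25,16],[39,0]]
[[20,3],[25,17],[26,16],[39,0]]
[[20,19],[26,16],[39,0]]
[[20,19],[25,20],[27,16],[39,0]]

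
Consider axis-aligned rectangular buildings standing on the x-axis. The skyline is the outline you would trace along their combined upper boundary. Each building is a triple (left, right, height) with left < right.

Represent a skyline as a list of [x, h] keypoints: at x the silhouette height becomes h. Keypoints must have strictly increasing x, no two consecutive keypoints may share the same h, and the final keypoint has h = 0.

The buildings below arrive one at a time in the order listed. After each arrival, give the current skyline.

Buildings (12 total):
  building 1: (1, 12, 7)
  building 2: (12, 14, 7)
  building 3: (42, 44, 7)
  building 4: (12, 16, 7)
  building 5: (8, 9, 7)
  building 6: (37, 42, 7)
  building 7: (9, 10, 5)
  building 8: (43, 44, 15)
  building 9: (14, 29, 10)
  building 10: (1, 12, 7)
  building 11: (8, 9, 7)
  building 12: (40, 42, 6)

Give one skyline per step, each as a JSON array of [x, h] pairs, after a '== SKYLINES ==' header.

== SKYLINES ==
[[1,7],[12,0]]
[[1,7],[14,0]]
[[1,7],[14,0],[42,7],[44,0]]
[[1,7],[16,0],[42,7],[44,0]]
[[1,7],[16,0],[42,7],[44,0]]
[[1,7],[16,0],[37,7],[44,0]]
[[1,7],[16,0],[37,7],[44,0]]
[[1,7],[16,0],[37,7],[43,15],[44,0]]
[[1,7],[14,10],[29,0],[37,7],[43,15],[44,0]]
[[1,7],[14,10],[29,0],[37,7],[43,15],[44,0]]
[[1,7],[14,10],[29,0],[37,7],[43,15],[44,0]]
[[1,7],[14,10],[29,0],[37,7],[43,15],[44,0]]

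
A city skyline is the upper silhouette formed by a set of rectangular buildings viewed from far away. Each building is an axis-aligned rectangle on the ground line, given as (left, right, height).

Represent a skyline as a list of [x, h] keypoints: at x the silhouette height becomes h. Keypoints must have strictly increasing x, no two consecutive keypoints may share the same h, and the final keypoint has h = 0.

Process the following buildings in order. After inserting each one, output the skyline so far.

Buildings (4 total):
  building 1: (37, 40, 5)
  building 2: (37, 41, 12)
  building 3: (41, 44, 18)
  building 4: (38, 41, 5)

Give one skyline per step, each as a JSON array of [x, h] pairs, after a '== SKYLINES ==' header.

== SKYLINES ==
[[37,5],[40,0]]
[[37,12],[41,0]]
[[37,12],[41,18],[44,0]]
[[37,12],[41,18],[44,0]]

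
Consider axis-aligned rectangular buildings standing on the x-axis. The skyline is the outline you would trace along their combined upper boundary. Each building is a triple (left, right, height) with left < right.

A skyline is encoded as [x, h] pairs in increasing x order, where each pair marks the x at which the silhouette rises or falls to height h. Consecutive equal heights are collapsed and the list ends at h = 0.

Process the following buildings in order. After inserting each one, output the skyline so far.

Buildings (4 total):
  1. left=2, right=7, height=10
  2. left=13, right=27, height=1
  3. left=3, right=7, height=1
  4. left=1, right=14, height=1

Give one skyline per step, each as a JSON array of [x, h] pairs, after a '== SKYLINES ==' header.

== SKYLINES ==
[[2,10],[7,0]]
[[2,10],[7,0],[13,1],[27,0]]
[[2,10],[7,0],[13,1],[27,0]]
[[1,1],[2,10],[7,1],[27,0]]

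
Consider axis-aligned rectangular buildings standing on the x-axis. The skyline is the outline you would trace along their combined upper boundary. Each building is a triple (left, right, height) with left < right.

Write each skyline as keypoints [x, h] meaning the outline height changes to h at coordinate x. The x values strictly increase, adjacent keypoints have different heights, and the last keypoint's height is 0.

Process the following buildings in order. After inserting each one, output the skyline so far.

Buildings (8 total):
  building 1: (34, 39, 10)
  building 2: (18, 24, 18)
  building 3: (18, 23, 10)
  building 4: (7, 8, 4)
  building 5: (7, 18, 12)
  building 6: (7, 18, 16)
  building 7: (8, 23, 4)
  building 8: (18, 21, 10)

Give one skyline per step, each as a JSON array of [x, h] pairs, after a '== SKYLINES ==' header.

== SKYLINES ==
[[34,10],[39,0]]
[[18,18],[24,0],[34,10],[39,0]]
[[18,18],[24,0],[34,10],[39,0]]
[[7,4],[8,0],[18,18],[24,0],[34,10],[39,0]]
[[7,12],[18,18],[24,0],[34,10],[39,0]]
[[7,16],[18,18],[24,0],[34,10],[39,0]]
[[7,16],[18,18],[24,0],[34,10],[39,0]]
[[7,16],[18,18],[24,0],[34,10],[39,0]]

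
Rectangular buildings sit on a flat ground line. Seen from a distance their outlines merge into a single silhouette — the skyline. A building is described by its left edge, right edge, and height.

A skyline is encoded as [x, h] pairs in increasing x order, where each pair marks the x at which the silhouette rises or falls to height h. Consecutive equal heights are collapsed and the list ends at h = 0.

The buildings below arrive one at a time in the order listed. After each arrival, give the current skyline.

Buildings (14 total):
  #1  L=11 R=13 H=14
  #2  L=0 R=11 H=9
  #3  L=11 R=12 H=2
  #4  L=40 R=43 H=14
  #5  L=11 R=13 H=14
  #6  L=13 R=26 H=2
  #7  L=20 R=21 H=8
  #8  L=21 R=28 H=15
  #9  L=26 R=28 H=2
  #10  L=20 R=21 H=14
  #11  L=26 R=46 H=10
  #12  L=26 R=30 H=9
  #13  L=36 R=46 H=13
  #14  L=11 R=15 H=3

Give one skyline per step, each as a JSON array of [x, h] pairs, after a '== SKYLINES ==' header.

== SKYLINES ==
[[11,14],[13,0]]
[[0,9],[11,14],[13,0]]
[[0,9],[11,14],[13,0]]
[[0,9],[11,14],[13,0],[40,14],[43,0]]
[[0,9],[11,14],[13,0],[40,14],[43,0]]
[[0,9],[11,14],[13,2],[26,0],[40,14],[43,0]]
[[0,9],[11,14],[13,2],[20,8],[21,2],[26,0],[40,14],[43,0]]
[[0,9],[11,14],[13,2],[20,8],[21,15],[28,0],[40,14],[43,0]]
[[0,9],[11,14],[13,2],[20,8],[21,15],[28,0],[40,14],[43,0]]
[[0,9],[11,14],[13,2],[20,14],[21,15],[28,0],[40,14],[43,0]]
[[0,9],[11,14],[13,2],[20,14],[21,15],[28,10],[40,14],[43,10],[46,0]]
[[0,9],[11,14],[13,2],[20,14],[21,15],[28,10],[40,14],[43,10],[46,0]]
[[0,9],[11,14],[13,2],[20,14],[21,15],[28,10],[36,13],[40,14],[43,13],[46,0]]
[[0,9],[11,14],[13,3],[15,2],[20,14],[21,15],[28,10],[36,13],[40,14],[43,13],[46,0]]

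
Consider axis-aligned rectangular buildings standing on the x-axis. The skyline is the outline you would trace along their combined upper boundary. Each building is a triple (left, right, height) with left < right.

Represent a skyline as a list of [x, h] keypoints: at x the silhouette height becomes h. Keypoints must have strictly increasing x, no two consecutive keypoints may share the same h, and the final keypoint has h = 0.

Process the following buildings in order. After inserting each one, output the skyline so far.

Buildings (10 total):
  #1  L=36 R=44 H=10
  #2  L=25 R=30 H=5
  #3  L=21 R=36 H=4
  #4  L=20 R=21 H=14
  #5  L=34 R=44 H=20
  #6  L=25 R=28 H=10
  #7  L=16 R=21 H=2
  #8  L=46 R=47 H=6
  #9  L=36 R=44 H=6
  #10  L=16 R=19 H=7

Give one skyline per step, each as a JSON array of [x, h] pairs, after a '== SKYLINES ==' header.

== SKYLINES ==
[[36,10],[44,0]]
[[25,5],[30,0],[36,10],[44,0]]
[[21,4],[25,5],[30,4],[36,10],[44,0]]
[[20,14],[21,4],[25,5],[30,4],[36,10],[44,0]]
[[20,14],[21,4],[25,5],[30,4],[34,20],[44,0]]
[[20,14],[21,4],[25,10],[28,5],[30,4],[34,20],[44,0]]
[[16,2],[20,14],[21,4],[25,10],[28,5],[30,4],[34,20],[44,0]]
[[16,2],[20,14],[21,4],[25,10],[28,5],[30,4],[34,20],[44,0],[46,6],[47,0]]
[[16,2],[20,14],[21,4],[25,10],[28,5],[30,4],[34,20],[44,0],[46,6],[47,0]]
[[16,7],[19,2],[20,14],[21,4],[25,10],[28,5],[30,4],[34,20],[44,0],[46,6],[47,0]]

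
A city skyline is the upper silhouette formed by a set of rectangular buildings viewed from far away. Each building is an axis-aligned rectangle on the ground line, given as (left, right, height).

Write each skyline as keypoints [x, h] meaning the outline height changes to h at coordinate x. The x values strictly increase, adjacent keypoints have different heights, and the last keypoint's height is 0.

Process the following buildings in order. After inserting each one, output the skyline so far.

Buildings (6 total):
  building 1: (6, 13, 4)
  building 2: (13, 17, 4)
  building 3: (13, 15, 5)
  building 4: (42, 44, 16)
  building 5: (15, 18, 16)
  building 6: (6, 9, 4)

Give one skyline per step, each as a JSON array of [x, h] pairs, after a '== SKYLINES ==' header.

== SKYLINES ==
[[6,4],[13,0]]
[[6,4],[17,0]]
[[6,4],[13,5],[15,4],[17,0]]
[[6,4],[13,5],[15,4],[17,0],[42,16],[44,0]]
[[6,4],[13,5],[15,16],[18,0],[42,16],[44,0]]
[[6,4],[13,5],[15,16],[18,0],[42,16],[44,0]]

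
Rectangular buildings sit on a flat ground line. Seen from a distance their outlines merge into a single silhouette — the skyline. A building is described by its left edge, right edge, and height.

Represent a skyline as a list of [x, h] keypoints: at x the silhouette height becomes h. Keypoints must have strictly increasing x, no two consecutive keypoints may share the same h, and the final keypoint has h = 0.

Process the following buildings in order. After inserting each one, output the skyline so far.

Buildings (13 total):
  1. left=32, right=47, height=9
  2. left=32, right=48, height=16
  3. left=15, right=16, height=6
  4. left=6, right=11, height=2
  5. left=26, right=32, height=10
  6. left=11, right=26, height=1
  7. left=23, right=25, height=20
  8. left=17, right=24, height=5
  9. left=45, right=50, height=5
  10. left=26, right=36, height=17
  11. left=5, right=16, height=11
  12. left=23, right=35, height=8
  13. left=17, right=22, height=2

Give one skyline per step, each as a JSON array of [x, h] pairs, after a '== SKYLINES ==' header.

== SKYLINES ==
[[32,9],[47,0]]
[[32,16],[48,0]]
[[15,6],[16,0],[32,16],[48,0]]
[[6,2],[11,0],[15,6],[16,0],[32,16],[48,0]]
[[6,2],[11,0],[15,6],[16,0],[26,10],[32,16],[48,0]]
[[6,2],[11,1],[15,6],[16,1],[26,10],[32,16],[48,0]]
[[6,2],[11,1],[15,6],[16,1],[23,20],[25,1],[26,10],[32,16],[48,0]]
[[6,2],[11,1],[15,6],[16,1],[17,5],[23,20],[25,1],[26,10],[32,16],[48,0]]
[[6,2],[11,1],[15,6],[16,1],[17,5],[23,20],[25,1],[26,10],[32,16],[48,5],[50,0]]
[[6,2],[11,1],[15,6],[16,1],[17,5],[23,20],[25,1],[26,17],[36,16],[48,5],[50,0]]
[[5,11],[16,1],[17,5],[23,20],[25,1],[26,17],[36,16],[48,5],[50,0]]
[[5,11],[16,1],[17,5],[23,20],[25,8],[26,17],[36,16],[48,5],[50,0]]
[[5,11],[16,1],[17,5],[23,20],[25,8],[26,17],[36,16],[48,5],[50,0]]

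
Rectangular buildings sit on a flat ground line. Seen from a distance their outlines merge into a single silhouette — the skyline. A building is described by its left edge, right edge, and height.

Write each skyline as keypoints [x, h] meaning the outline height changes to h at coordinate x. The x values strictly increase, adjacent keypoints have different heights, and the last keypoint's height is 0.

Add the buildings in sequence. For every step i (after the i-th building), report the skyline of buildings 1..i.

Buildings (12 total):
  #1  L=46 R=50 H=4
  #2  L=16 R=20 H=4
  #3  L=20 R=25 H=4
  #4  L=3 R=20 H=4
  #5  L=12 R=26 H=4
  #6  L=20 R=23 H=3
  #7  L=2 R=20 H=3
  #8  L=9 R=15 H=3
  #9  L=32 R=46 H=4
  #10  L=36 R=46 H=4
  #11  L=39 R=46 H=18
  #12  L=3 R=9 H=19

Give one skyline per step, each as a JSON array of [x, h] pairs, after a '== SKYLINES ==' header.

== SKYLINES ==
[[46,4],[50,0]]
[[16,4],[20,0],[46,4],[50,0]]
[[16,4],[25,0],[46,4],[50,0]]
[[3,4],[25,0],[46,4],[50,0]]
[[3,4],[26,0],[46,4],[50,0]]
[[3,4],[26,0],[46,4],[50,0]]
[[2,3],[3,4],[26,0],[46,4],[50,0]]
[[2,3],[3,4],[26,0],[46,4],[50,0]]
[[2,3],[3,4],[26,0],[32,4],[50,0]]
[[2,3],[3,4],[26,0],[32,4],[50,0]]
[[2,3],[3,4],[26,0],[32,4],[39,18],[46,4],[50,0]]
[[2,3],[3,19],[9,4],[26,0],[32,4],[39,18],[46,4],[50,0]]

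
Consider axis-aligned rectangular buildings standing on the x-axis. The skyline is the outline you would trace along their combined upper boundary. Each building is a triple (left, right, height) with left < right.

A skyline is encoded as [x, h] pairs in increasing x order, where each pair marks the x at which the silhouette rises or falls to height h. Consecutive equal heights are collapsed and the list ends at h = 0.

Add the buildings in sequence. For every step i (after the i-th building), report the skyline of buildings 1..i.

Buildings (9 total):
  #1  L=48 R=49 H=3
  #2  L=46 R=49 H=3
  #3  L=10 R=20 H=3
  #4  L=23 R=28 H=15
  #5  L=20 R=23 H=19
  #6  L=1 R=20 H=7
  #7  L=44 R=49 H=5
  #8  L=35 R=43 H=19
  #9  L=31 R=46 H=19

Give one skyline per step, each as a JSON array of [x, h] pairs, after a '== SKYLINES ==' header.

== SKYLINES ==
[[48,3],[49,0]]
[[46,3],[49,0]]
[[10,3],[20,0],[46,3],[49,0]]
[[10,3],[20,0],[23,15],[28,0],[46,3],[49,0]]
[[10,3],[20,19],[23,15],[28,0],[46,3],[49,0]]
[[1,7],[20,19],[23,15],[28,0],[46,3],[49,0]]
[[1,7],[20,19],[23,15],[28,0],[44,5],[49,0]]
[[1,7],[20,19],[23,15],[28,0],[35,19],[43,0],[44,5],[49,0]]
[[1,7],[20,19],[23,15],[28,0],[31,19],[46,5],[49,0]]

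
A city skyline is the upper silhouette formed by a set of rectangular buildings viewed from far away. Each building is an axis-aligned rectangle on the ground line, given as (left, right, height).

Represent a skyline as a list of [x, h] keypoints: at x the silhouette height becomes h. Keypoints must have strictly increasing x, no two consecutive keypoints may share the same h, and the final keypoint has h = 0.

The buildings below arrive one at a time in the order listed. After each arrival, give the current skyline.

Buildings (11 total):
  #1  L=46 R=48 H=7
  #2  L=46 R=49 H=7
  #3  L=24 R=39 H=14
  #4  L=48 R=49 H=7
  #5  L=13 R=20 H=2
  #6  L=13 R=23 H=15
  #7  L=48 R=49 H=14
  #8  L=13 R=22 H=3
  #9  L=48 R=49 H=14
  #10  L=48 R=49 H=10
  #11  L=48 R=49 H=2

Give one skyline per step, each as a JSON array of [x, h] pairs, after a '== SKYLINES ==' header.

== SKYLINES ==
[[46,7],[48,0]]
[[46,7],[49,0]]
[[24,14],[39,0],[46,7],[49,0]]
[[24,14],[39,0],[46,7],[49,0]]
[[13,2],[20,0],[24,14],[39,0],[46,7],[49,0]]
[[13,15],[23,0],[24,14],[39,0],[46,7],[49,0]]
[[13,15],[23,0],[24,14],[39,0],[46,7],[48,14],[49,0]]
[[13,15],[23,0],[24,14],[39,0],[46,7],[48,14],[49,0]]
[[13,15],[23,0],[24,14],[39,0],[46,7],[48,14],[49,0]]
[[13,15],[23,0],[24,14],[39,0],[46,7],[48,14],[49,0]]
[[13,15],[23,0],[24,14],[39,0],[46,7],[48,14],[49,0]]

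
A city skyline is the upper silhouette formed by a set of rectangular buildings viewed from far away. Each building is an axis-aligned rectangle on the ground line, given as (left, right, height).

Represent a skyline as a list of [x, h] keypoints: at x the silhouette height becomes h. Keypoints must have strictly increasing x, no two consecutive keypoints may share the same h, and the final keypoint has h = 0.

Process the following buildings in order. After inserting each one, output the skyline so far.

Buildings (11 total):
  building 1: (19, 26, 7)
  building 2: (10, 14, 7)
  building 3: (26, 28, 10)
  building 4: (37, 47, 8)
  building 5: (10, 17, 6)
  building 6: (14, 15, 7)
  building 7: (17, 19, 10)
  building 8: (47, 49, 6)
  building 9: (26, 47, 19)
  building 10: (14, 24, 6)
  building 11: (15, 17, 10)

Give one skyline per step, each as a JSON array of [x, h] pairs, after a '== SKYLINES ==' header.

== SKYLINES ==
[[19,7],[26,0]]
[[10,7],[14,0],[19,7],[26,0]]
[[10,7],[14,0],[19,7],[26,10],[28,0]]
[[10,7],[14,0],[19,7],[26,10],[28,0],[37,8],[47,0]]
[[10,7],[14,6],[17,0],[19,7],[26,10],[28,0],[37,8],[47,0]]
[[10,7],[15,6],[17,0],[19,7],[26,10],[28,0],[37,8],[47,0]]
[[10,7],[15,6],[17,10],[19,7],[26,10],[28,0],[37,8],[47,0]]
[[10,7],[15,6],[17,10],[19,7],[26,10],[28,0],[37,8],[47,6],[49,0]]
[[10,7],[15,6],[17,10],[19,7],[26,19],[47,6],[49,0]]
[[10,7],[15,6],[17,10],[19,7],[26,19],[47,6],[49,0]]
[[10,7],[15,10],[19,7],[26,19],[47,6],[49,0]]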